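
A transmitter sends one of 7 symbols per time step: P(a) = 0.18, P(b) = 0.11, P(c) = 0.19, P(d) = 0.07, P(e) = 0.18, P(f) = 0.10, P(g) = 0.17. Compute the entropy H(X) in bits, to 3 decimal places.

2.731 bits

H = −Σ pᵢ log₂ pᵢ.
−0.18·log₂(0.18) = 0.4453
−0.11·log₂(0.11) = 0.3503
−0.19·log₂(0.19) = 0.4552
−0.07·log₂(0.07) = 0.2686
−0.18·log₂(0.18) = 0.4453
−0.10·log₂(0.10) = 0.3322
−0.17·log₂(0.17) = 0.4346
Sum ≈ 2.7315 → 2.731 bits.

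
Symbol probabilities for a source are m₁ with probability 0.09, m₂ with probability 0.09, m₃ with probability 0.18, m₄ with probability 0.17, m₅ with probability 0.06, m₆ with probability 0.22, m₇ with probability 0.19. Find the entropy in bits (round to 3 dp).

2.685 bits

H = −Σ pᵢ log₂ pᵢ.
−0.09·log₂(0.09) = 0.3127
−0.09·log₂(0.09) = 0.3127
−0.18·log₂(0.18) = 0.4453
−0.17·log₂(0.17) = 0.4346
−0.06·log₂(0.06) = 0.2435
−0.22·log₂(0.22) = 0.4806
−0.19·log₂(0.19) = 0.4552
Sum ≈ 2.6845 → 2.685 bits.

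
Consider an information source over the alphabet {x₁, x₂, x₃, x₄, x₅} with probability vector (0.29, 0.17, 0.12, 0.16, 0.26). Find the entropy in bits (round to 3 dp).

H = −Σ pᵢ log₂ pᵢ.
−0.29·log₂(0.29) = 0.5179
−0.17·log₂(0.17) = 0.4346
−0.12·log₂(0.12) = 0.3671
−0.16·log₂(0.16) = 0.4230
−0.26·log₂(0.26) = 0.5053
Sum ≈ 2.2479 → 2.248 bits.

2.248 bits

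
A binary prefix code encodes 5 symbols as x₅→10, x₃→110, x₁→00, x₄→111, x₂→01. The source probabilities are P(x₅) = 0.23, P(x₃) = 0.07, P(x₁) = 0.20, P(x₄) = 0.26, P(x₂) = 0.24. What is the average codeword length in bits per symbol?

L̄ = Σ pᵢ·ℓᵢ = 0.23·2 + 0.07·3 + 0.20·2 + 0.26·3 + 0.24·2 = 2.33 bits/symbol.

2.33 bits/symbol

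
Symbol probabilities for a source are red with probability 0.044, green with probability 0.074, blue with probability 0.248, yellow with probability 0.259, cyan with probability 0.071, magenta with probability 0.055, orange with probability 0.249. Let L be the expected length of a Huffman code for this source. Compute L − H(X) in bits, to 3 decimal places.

0.008 bits

Entropy H = −Σ p log₂ p ≈ 2.4804 bits.
Huffman merges: 11/250+11/200→99/1000; 71/1000+37/500→29/200; 99/1000+29/200→61/250; 61/250+31/125→123/250; 249/1000+259/1000→127/250; 123/250+127/250→1. L = 311/125 ≈ 2.4880.
L − H = 2.4880 − 2.4804 = 0.008 bits.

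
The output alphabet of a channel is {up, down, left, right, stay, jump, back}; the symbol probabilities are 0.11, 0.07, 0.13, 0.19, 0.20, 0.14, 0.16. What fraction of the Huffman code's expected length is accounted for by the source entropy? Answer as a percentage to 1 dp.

Entropy H = −Σ p log₂ p ≈ 2.7412 bits.
Huffman merges: 7/100+11/100→9/50; 13/100+7/50→27/100; 4/25+9/50→17/50; 19/100+1/5→39/100; 27/100+17/50→61/100; 39/100+61/100→1. L = 279/100 ≈ 2.7900.
Efficiency = H/L = 2.7412/2.7900 = 98.3%.

98.3%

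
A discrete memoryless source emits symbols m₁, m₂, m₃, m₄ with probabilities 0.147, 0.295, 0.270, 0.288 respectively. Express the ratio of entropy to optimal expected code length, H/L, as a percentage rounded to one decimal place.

97.7%

Entropy H = −Σ p log₂ p ≈ 1.9534 bits.
Huffman merges: 147/1000+27/100→417/1000; 36/125+59/200→583/1000; 417/1000+583/1000→1. L = 2 ≈ 2.0000.
Efficiency = H/L = 1.9534/2.0000 = 97.7%.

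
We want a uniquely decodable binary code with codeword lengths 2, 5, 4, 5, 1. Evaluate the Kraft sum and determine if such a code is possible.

0.875; yes

With common denominator 2^5 = 32: Σ 2^(−ℓᵢ) = 8/32 + 1/32 + 2/32 + 1/32 + 16/32 = 28/32 = 0.875.
Kraft's inequality requires Σ ≤ 1; here Σ = 0.875 ≤ 1, so such a prefix code exists.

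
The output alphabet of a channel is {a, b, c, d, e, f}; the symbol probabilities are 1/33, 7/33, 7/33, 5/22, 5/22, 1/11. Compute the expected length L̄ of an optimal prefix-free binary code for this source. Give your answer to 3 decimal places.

Repeatedly combine the two least-probable nodes; the expected code length is the sum of the merged weights.
merge 1/33 + 1/11 → 4/33
merge 4/33 + 7/33 → 1/3
merge 7/33 + 5/22 → 29/66
merge 5/22 + 1/3 → 37/66
merge 29/66 + 37/66 → 1
L = 4/33 + 1/3 + 29/66 + 37/66 + 1 = 27/11 ≈ 2.455 bits/symbol.

2.455 bits/symbol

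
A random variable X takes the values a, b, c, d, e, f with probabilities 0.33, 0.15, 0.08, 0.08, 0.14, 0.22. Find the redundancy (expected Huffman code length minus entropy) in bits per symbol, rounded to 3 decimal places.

Entropy H = −Σ p log₂ p ≈ 2.3991 bits.
Huffman merges: 2/25+2/25→4/25; 7/50+3/20→29/100; 4/25+11/50→19/50; 29/100+33/100→31/50; 19/50+31/50→1. L = 49/20 ≈ 2.4500.
L − H = 2.4500 − 2.3991 = 0.051 bits.

0.051 bits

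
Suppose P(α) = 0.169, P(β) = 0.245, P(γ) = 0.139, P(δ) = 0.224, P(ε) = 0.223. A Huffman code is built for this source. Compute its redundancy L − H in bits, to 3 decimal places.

Entropy H = −Σ p log₂ p ≈ 2.2926 bits.
Huffman merges: 139/1000+169/1000→77/250; 223/1000+28/125→447/1000; 49/200+77/250→553/1000; 447/1000+553/1000→1. L = 577/250 ≈ 2.3080.
L − H = 2.3080 − 2.2926 = 0.015 bits.

0.015 bits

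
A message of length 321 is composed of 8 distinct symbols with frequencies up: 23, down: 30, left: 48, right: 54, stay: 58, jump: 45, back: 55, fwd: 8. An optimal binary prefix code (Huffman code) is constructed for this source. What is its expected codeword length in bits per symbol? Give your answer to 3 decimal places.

2.916 bits/symbol

Probabilities are the counts divided by 321.
Repeatedly combine the two least-probable nodes; the expected code length is the sum of the merged weights.
merge 8/321 + 23/321 → 31/321
merge 10/107 + 31/321 → 61/321
merge 15/107 + 16/107 → 31/107
merge 18/107 + 55/321 → 109/321
merge 58/321 + 61/321 → 119/321
merge 31/107 + 109/321 → 202/321
merge 119/321 + 202/321 → 1
L = 31/321 + 61/321 + 31/107 + 109/321 + 119/321 + 202/321 + 1 = 312/107 ≈ 2.916 bits/symbol.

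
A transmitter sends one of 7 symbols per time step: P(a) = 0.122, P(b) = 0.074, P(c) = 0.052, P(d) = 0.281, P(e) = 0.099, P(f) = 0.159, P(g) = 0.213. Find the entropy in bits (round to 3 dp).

2.612 bits

H = −Σ pᵢ log₂ pᵢ.
−0.122·log₂(0.122) = 0.3703
−0.074·log₂(0.074) = 0.2780
−0.052·log₂(0.052) = 0.2218
−0.281·log₂(0.281) = 0.5146
−0.099·log₂(0.099) = 0.3303
−0.159·log₂(0.159) = 0.4218
−0.213·log₂(0.213) = 0.4752
Sum ≈ 2.6120 → 2.612 bits.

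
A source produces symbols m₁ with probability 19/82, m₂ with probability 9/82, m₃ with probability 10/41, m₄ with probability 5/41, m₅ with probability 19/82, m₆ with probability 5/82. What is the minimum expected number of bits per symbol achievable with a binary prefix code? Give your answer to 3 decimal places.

Repeatedly combine the two least-probable nodes; the expected code length is the sum of the merged weights.
merge 5/82 + 9/82 → 7/41
merge 5/41 + 7/41 → 12/41
merge 19/82 + 19/82 → 19/41
merge 10/41 + 12/41 → 22/41
merge 19/41 + 22/41 → 1
L = 7/41 + 12/41 + 19/41 + 22/41 + 1 = 101/41 ≈ 2.463 bits/symbol.

2.463 bits/symbol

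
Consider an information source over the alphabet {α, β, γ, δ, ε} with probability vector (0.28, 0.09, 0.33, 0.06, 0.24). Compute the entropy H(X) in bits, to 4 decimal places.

2.0924 bits

H = −Σ pᵢ log₂ pᵢ.
−0.28·log₂(0.28) = 0.5142
−0.09·log₂(0.09) = 0.3127
−0.33·log₂(0.33) = 0.5278
−0.06·log₂(0.06) = 0.2435
−0.24·log₂(0.24) = 0.4941
Sum ≈ 2.0924 → 2.0924 bits.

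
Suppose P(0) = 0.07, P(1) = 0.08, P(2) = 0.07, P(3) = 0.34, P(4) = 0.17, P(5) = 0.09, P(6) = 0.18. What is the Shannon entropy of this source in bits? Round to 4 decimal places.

2.5503 bits

H = −Σ pᵢ log₂ pᵢ.
−0.07·log₂(0.07) = 0.2686
−0.08·log₂(0.08) = 0.2915
−0.07·log₂(0.07) = 0.2686
−0.34·log₂(0.34) = 0.5292
−0.17·log₂(0.17) = 0.4346
−0.09·log₂(0.09) = 0.3127
−0.18·log₂(0.18) = 0.4453
Sum ≈ 2.5503 → 2.5503 bits.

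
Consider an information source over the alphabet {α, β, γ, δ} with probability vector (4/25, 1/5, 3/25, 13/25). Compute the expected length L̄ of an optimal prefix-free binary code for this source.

1.76 bits/symbol

Repeatedly combine the two least-probable nodes; the expected code length is the sum of the merged weights.
merge 3/25 + 4/25 → 7/25
merge 1/5 + 7/25 → 12/25
merge 12/25 + 13/25 → 1
L = 7/25 + 12/25 + 1 = 44/25 = 1.76 bits/symbol.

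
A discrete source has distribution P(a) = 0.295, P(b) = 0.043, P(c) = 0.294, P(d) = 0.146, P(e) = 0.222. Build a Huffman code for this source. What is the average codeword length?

2.189 bits/symbol

Repeatedly combine the two least-probable nodes; the expected code length is the sum of the merged weights.
merge 43/1000 + 73/500 → 189/1000
merge 189/1000 + 111/500 → 411/1000
merge 147/500 + 59/200 → 589/1000
merge 411/1000 + 589/1000 → 1
L = 189/1000 + 411/1000 + 589/1000 + 1 = 2189/1000 = 2.189 bits/symbol.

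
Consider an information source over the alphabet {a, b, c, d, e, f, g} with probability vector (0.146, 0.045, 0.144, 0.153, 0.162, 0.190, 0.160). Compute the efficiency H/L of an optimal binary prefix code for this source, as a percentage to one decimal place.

97.1%

Entropy H = −Σ p log₂ p ≈ 2.7273 bits.
Huffman merges: 9/200+18/125→189/1000; 73/500+153/1000→299/1000; 4/25+81/500→161/500; 189/1000+19/100→379/1000; 299/1000+161/500→621/1000; 379/1000+621/1000→1. L = 281/100 ≈ 2.8100.
Efficiency = H/L = 2.7273/2.8100 = 97.1%.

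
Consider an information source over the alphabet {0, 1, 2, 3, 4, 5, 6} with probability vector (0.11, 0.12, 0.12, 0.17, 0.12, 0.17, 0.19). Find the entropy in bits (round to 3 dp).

2.776 bits

H = −Σ pᵢ log₂ pᵢ.
−0.11·log₂(0.11) = 0.3503
−0.12·log₂(0.12) = 0.3671
−0.12·log₂(0.12) = 0.3671
−0.17·log₂(0.17) = 0.4346
−0.12·log₂(0.12) = 0.3671
−0.17·log₂(0.17) = 0.4346
−0.19·log₂(0.19) = 0.4552
Sum ≈ 2.7759 → 2.776 bits.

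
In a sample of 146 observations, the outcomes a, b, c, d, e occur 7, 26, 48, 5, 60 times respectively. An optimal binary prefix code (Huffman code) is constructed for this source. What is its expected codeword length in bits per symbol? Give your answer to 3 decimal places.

1.932 bits/symbol

Probabilities are the counts divided by 146.
Repeatedly combine the two least-probable nodes; the expected code length is the sum of the merged weights.
merge 5/146 + 7/146 → 6/73
merge 6/73 + 13/73 → 19/73
merge 19/73 + 24/73 → 43/73
merge 30/73 + 43/73 → 1
L = 6/73 + 19/73 + 43/73 + 1 = 141/73 ≈ 1.932 bits/symbol.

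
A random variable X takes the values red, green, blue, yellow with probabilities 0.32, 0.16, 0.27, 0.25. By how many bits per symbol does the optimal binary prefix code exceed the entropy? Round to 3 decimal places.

0.041 bits

Entropy H = −Σ p log₂ p ≈ 1.9591 bits.
Huffman merges: 4/25+1/4→41/100; 27/100+8/25→59/100; 41/100+59/100→1. L = 2 ≈ 2.0000.
L − H = 2.0000 − 1.9591 = 0.041 bits.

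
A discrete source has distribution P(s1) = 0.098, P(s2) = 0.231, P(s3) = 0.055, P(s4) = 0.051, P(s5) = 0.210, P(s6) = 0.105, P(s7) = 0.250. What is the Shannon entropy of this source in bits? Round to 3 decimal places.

H = −Σ pᵢ log₂ pᵢ.
−0.098·log₂(0.098) = 0.3284
−0.231·log₂(0.231) = 0.4883
−0.055·log₂(0.055) = 0.2301
−0.051·log₂(0.051) = 0.2190
−0.210·log₂(0.210) = 0.4728
−0.105·log₂(0.105) = 0.3414
−0.250·log₂(0.250) = 0.5000
Sum ≈ 2.5801 → 2.580 bits.

2.580 bits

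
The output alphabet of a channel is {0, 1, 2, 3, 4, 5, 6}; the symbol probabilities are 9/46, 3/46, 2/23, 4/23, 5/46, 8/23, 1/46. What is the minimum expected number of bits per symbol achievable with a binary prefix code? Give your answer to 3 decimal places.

2.543 bits/symbol

Repeatedly combine the two least-probable nodes; the expected code length is the sum of the merged weights.
merge 1/46 + 3/46 → 2/23
merge 2/23 + 2/23 → 4/23
merge 5/46 + 4/23 → 13/46
merge 4/23 + 9/46 → 17/46
merge 13/46 + 8/23 → 29/46
merge 17/46 + 29/46 → 1
L = 2/23 + 4/23 + 13/46 + 17/46 + 29/46 + 1 = 117/46 ≈ 2.543 bits/symbol.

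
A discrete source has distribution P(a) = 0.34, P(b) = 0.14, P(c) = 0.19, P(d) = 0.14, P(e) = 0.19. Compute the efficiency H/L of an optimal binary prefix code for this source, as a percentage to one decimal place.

Entropy H = −Σ p log₂ p ≈ 2.2338 bits.
Huffman merges: 7/50+7/50→7/25; 19/100+19/100→19/50; 7/25+17/50→31/50; 19/50+31/50→1. L = 57/25 ≈ 2.2800.
Efficiency = H/L = 2.2338/2.2800 = 98.0%.

98.0%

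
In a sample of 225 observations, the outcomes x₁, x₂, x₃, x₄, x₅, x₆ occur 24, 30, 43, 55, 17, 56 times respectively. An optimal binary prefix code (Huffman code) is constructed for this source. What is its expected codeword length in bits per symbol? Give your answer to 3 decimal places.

2.498 bits/symbol

Probabilities are the counts divided by 225.
Repeatedly combine the two least-probable nodes; the expected code length is the sum of the merged weights.
merge 17/225 + 8/75 → 41/225
merge 2/15 + 41/225 → 71/225
merge 43/225 + 11/45 → 98/225
merge 56/225 + 71/225 → 127/225
merge 98/225 + 127/225 → 1
L = 41/225 + 71/225 + 98/225 + 127/225 + 1 = 562/225 ≈ 2.498 bits/symbol.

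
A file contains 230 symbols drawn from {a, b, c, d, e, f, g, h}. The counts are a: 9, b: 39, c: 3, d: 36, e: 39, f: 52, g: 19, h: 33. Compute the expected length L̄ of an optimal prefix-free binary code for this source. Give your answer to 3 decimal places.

2.791 bits/symbol

Probabilities are the counts divided by 230.
Repeatedly combine the two least-probable nodes; the expected code length is the sum of the merged weights.
merge 3/230 + 9/230 → 6/115
merge 6/115 + 19/230 → 31/230
merge 31/230 + 33/230 → 32/115
merge 18/115 + 39/230 → 15/46
merge 39/230 + 26/115 → 91/230
merge 32/115 + 15/46 → 139/230
merge 91/230 + 139/230 → 1
L = 6/115 + 31/230 + 32/115 + 15/46 + 91/230 + 139/230 + 1 = 321/115 ≈ 2.791 bits/symbol.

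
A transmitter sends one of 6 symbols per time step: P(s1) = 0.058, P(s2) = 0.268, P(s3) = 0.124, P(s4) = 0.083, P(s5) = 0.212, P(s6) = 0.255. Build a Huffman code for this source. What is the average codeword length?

2.406 bits/symbol

Repeatedly combine the two least-probable nodes; the expected code length is the sum of the merged weights.
merge 29/500 + 83/1000 → 141/1000
merge 31/250 + 141/1000 → 53/200
merge 53/250 + 51/200 → 467/1000
merge 53/200 + 67/250 → 533/1000
merge 467/1000 + 533/1000 → 1
L = 141/1000 + 53/200 + 467/1000 + 533/1000 + 1 = 1203/500 = 2.406 bits/symbol.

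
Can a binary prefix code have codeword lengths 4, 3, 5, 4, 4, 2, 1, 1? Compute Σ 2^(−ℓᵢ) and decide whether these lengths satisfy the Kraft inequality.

1.59375; no

With common denominator 2^5 = 32: Σ 2^(−ℓᵢ) = 2/32 + 4/32 + 1/32 + 2/32 + 2/32 + 8/32 + 16/32 + 16/32 = 51/32 = 1.59375.
Kraft's inequality requires Σ ≤ 1; here Σ = 1.59375 > 1, so no such prefix code exists.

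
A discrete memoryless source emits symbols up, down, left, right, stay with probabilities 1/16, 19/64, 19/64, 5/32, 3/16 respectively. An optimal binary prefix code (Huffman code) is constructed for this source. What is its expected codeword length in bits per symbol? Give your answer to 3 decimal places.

2.219 bits/symbol

Repeatedly combine the two least-probable nodes; the expected code length is the sum of the merged weights.
merge 1/16 + 5/32 → 7/32
merge 3/16 + 7/32 → 13/32
merge 19/64 + 19/64 → 19/32
merge 13/32 + 19/32 → 1
L = 7/32 + 13/32 + 19/32 + 1 = 71/32 ≈ 2.219 bits/symbol.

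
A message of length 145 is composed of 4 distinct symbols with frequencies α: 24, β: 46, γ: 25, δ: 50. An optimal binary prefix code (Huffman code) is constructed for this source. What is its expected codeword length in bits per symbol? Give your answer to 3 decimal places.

Probabilities are the counts divided by 145.
Repeatedly combine the two least-probable nodes; the expected code length is the sum of the merged weights.
merge 24/145 + 5/29 → 49/145
merge 46/145 + 49/145 → 19/29
merge 10/29 + 19/29 → 1
L = 49/145 + 19/29 + 1 = 289/145 ≈ 1.993 bits/symbol.

1.993 bits/symbol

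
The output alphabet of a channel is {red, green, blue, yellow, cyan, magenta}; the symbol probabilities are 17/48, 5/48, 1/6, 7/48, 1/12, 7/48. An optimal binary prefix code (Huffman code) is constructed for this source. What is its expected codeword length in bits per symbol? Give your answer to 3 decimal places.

2.479 bits/symbol

Repeatedly combine the two least-probable nodes; the expected code length is the sum of the merged weights.
merge 1/12 + 5/48 → 3/16
merge 7/48 + 7/48 → 7/24
merge 1/6 + 3/16 → 17/48
merge 7/24 + 17/48 → 31/48
merge 17/48 + 31/48 → 1
L = 3/16 + 7/24 + 17/48 + 31/48 + 1 = 119/48 ≈ 2.479 bits/symbol.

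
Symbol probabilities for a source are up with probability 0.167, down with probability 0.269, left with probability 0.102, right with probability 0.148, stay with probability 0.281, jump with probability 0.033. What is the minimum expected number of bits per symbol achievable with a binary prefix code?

Repeatedly combine the two least-probable nodes; the expected code length is the sum of the merged weights.
merge 33/1000 + 51/500 → 27/200
merge 27/200 + 37/250 → 283/1000
merge 167/1000 + 269/1000 → 109/250
merge 281/1000 + 283/1000 → 141/250
merge 109/250 + 141/250 → 1
L = 27/200 + 283/1000 + 109/250 + 141/250 + 1 = 1209/500 = 2.418 bits/symbol.

2.418 bits/symbol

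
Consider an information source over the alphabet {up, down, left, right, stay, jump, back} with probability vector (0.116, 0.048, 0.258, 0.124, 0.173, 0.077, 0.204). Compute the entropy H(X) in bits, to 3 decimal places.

H = −Σ pᵢ log₂ pᵢ.
−0.116·log₂(0.116) = 0.3605
−0.048·log₂(0.048) = 0.2103
−0.258·log₂(0.258) = 0.5043
−0.124·log₂(0.124) = 0.3734
−0.173·log₂(0.173) = 0.4379
−0.077·log₂(0.077) = 0.2848
−0.204·log₂(0.204) = 0.4678
Sum ≈ 2.6391 → 2.639 bits.

2.639 bits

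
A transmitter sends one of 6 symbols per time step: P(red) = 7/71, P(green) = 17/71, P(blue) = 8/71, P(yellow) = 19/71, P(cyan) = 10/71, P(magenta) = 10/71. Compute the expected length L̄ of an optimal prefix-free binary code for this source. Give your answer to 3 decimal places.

2.493 bits/symbol

Repeatedly combine the two least-probable nodes; the expected code length is the sum of the merged weights.
merge 7/71 + 8/71 → 15/71
merge 10/71 + 10/71 → 20/71
merge 15/71 + 17/71 → 32/71
merge 19/71 + 20/71 → 39/71
merge 32/71 + 39/71 → 1
L = 15/71 + 20/71 + 32/71 + 39/71 + 1 = 177/71 ≈ 2.493 bits/symbol.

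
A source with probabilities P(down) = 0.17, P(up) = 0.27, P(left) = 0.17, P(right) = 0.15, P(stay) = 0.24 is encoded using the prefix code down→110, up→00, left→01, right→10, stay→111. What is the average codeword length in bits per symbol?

L̄ = Σ pᵢ·ℓᵢ = 0.17·3 + 0.27·2 + 0.17·2 + 0.15·2 + 0.24·3 = 2.41 bits/symbol.

2.41 bits/symbol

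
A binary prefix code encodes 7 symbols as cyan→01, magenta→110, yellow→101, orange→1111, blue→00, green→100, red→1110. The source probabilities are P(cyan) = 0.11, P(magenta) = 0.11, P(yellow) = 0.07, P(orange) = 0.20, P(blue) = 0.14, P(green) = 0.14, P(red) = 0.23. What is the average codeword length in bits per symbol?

L̄ = Σ pᵢ·ℓᵢ = 0.11·2 + 0.11·3 + 0.07·3 + 0.20·4 + 0.14·2 + 0.14·3 + 0.23·4 = 3.18 bits/symbol.

3.18 bits/symbol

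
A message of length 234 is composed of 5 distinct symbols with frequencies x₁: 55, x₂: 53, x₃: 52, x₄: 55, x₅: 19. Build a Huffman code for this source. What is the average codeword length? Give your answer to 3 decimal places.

2.303 bits/symbol

Probabilities are the counts divided by 234.
Repeatedly combine the two least-probable nodes; the expected code length is the sum of the merged weights.
merge 19/234 + 2/9 → 71/234
merge 53/234 + 55/234 → 6/13
merge 55/234 + 71/234 → 7/13
merge 6/13 + 7/13 → 1
L = 71/234 + 6/13 + 7/13 + 1 = 539/234 ≈ 2.303 bits/symbol.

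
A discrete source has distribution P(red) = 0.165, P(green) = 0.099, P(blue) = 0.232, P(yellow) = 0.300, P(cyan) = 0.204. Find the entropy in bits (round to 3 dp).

H = −Σ pᵢ log₂ pᵢ.
−0.165·log₂(0.165) = 0.4289
−0.099·log₂(0.099) = 0.3303
−0.232·log₂(0.232) = 0.4890
−0.300·log₂(0.300) = 0.5211
−0.204·log₂(0.204) = 0.4678
Sum ≈ 2.2372 → 2.237 bits.

2.237 bits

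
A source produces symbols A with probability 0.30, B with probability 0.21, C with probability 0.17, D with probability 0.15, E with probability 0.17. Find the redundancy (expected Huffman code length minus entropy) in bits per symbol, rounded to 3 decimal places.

Entropy H = −Σ p log₂ p ≈ 2.2736 bits.
Huffman merges: 3/20+17/100→8/25; 17/100+21/100→19/50; 3/10+8/25→31/50; 19/50+31/50→1. L = 58/25 ≈ 2.3200.
L − H = 2.3200 − 2.2736 = 0.046 bits.

0.046 bits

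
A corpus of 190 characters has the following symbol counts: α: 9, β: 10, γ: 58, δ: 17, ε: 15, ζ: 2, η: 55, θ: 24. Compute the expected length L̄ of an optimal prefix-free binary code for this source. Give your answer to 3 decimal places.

2.574 bits/symbol

Probabilities are the counts divided by 190.
Repeatedly combine the two least-probable nodes; the expected code length is the sum of the merged weights.
merge 1/95 + 9/190 → 11/190
merge 1/19 + 11/190 → 21/190
merge 3/38 + 17/190 → 16/95
merge 21/190 + 12/95 → 9/38
merge 16/95 + 9/38 → 77/190
merge 11/38 + 29/95 → 113/190
merge 77/190 + 113/190 → 1
L = 11/190 + 21/190 + 16/95 + 9/38 + 77/190 + 113/190 + 1 = 489/190 ≈ 2.574 bits/symbol.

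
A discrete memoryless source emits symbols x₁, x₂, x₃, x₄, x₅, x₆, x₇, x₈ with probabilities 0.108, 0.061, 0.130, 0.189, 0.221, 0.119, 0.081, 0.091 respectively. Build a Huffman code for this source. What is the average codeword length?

2.921 bits/symbol

Repeatedly combine the two least-probable nodes; the expected code length is the sum of the merged weights.
merge 61/1000 + 81/1000 → 71/500
merge 91/1000 + 27/250 → 199/1000
merge 119/1000 + 13/100 → 249/1000
merge 71/500 + 189/1000 → 331/1000
merge 199/1000 + 221/1000 → 21/50
merge 249/1000 + 331/1000 → 29/50
merge 21/50 + 29/50 → 1
L = 71/500 + 199/1000 + 249/1000 + 331/1000 + 21/50 + 29/50 + 1 = 2921/1000 = 2.921 bits/symbol.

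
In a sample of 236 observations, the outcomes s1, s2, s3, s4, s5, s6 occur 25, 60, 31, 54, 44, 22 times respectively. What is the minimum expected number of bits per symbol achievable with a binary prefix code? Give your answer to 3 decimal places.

2.517 bits/symbol

Probabilities are the counts divided by 236.
Repeatedly combine the two least-probable nodes; the expected code length is the sum of the merged weights.
merge 11/118 + 25/236 → 47/236
merge 31/236 + 11/59 → 75/236
merge 47/236 + 27/118 → 101/236
merge 15/59 + 75/236 → 135/236
merge 101/236 + 135/236 → 1
L = 47/236 + 75/236 + 101/236 + 135/236 + 1 = 297/118 ≈ 2.517 bits/symbol.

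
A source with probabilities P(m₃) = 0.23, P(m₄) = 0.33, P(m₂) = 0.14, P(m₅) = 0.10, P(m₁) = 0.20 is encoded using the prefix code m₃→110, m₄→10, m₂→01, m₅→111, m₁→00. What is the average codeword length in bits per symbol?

2.33 bits/symbol

L̄ = Σ pᵢ·ℓᵢ = 0.23·3 + 0.33·2 + 0.14·2 + 0.10·3 + 0.20·2 = 2.33 bits/symbol.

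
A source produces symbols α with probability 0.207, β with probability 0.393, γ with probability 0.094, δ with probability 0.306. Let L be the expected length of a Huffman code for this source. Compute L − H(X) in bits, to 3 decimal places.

Entropy H = −Σ p log₂ p ≈ 1.8433 bits.
Huffman merges: 47/500+207/1000→301/1000; 301/1000+153/500→607/1000; 393/1000+607/1000→1. L = 477/250 ≈ 1.9080.
L − H = 1.9080 − 1.8433 = 0.065 bits.

0.065 bits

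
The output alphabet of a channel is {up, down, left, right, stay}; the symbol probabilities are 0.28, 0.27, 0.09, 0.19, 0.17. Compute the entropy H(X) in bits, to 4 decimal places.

H = −Σ pᵢ log₂ pᵢ.
−0.28·log₂(0.28) = 0.5142
−0.27·log₂(0.27) = 0.5100
−0.09·log₂(0.09) = 0.3127
−0.19·log₂(0.19) = 0.4552
−0.17·log₂(0.17) = 0.4346
Sum ≈ 2.2267 → 2.2267 bits.

2.2267 bits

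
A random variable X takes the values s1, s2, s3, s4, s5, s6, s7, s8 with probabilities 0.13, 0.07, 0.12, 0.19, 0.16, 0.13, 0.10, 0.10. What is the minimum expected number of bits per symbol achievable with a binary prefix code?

Repeatedly combine the two least-probable nodes; the expected code length is the sum of the merged weights.
merge 7/100 + 1/10 → 17/100
merge 1/10 + 3/25 → 11/50
merge 13/100 + 13/100 → 13/50
merge 4/25 + 17/100 → 33/100
merge 19/100 + 11/50 → 41/100
merge 13/50 + 33/100 → 59/100
merge 41/100 + 59/100 → 1
L = 17/100 + 11/50 + 13/50 + 33/100 + 41/100 + 59/100 + 1 = 149/50 = 2.98 bits/symbol.

2.98 bits/symbol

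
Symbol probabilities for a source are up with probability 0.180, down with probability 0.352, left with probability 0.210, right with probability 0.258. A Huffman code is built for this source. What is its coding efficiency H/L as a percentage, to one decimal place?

97.6%

Entropy H = −Σ p log₂ p ≈ 1.9526 bits.
Huffman merges: 9/50+21/100→39/100; 129/500+44/125→61/100; 39/100+61/100→1. L = 2 ≈ 2.0000.
Efficiency = H/L = 1.9526/2.0000 = 97.6%.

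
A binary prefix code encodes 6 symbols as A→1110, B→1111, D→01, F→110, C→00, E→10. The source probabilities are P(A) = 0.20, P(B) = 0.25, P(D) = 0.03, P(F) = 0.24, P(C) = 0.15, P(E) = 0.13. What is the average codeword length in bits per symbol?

L̄ = Σ pᵢ·ℓᵢ = 0.20·4 + 0.25·4 + 0.03·2 + 0.24·3 + 0.15·2 + 0.13·2 = 3.14 bits/symbol.

3.14 bits/symbol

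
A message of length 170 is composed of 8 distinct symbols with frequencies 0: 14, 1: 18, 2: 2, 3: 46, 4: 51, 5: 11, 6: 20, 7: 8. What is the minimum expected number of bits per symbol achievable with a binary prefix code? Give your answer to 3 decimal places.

Probabilities are the counts divided by 170.
Repeatedly combine the two least-probable nodes; the expected code length is the sum of the merged weights.
merge 1/85 + 4/85 → 1/17
merge 1/17 + 11/170 → 21/170
merge 7/85 + 9/85 → 16/85
merge 2/17 + 21/170 → 41/170
merge 16/85 + 41/170 → 73/170
merge 23/85 + 3/10 → 97/170
merge 73/170 + 97/170 → 1
L = 1/17 + 21/170 + 16/85 + 41/170 + 73/170 + 97/170 + 1 = 222/85 ≈ 2.612 bits/symbol.

2.612 bits/symbol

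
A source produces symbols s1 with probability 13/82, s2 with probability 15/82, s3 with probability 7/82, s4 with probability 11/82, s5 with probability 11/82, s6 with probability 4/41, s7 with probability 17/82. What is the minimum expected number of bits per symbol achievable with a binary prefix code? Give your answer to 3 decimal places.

Repeatedly combine the two least-probable nodes; the expected code length is the sum of the merged weights.
merge 7/82 + 4/41 → 15/82
merge 11/82 + 11/82 → 11/41
merge 13/82 + 15/82 → 14/41
merge 15/82 + 17/82 → 16/41
merge 11/41 + 14/41 → 25/41
merge 16/41 + 25/41 → 1
L = 15/82 + 11/41 + 14/41 + 16/41 + 25/41 + 1 = 229/82 ≈ 2.793 bits/symbol.

2.793 bits/symbol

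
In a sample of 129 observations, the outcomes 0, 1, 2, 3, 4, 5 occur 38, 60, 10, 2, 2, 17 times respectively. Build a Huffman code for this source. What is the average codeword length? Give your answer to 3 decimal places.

1.915 bits/symbol

Probabilities are the counts divided by 129.
Repeatedly combine the two least-probable nodes; the expected code length is the sum of the merged weights.
merge 2/129 + 2/129 → 4/129
merge 4/129 + 10/129 → 14/129
merge 14/129 + 17/129 → 31/129
merge 31/129 + 38/129 → 23/43
merge 20/43 + 23/43 → 1
L = 4/129 + 14/129 + 31/129 + 23/43 + 1 = 247/129 ≈ 1.915 bits/symbol.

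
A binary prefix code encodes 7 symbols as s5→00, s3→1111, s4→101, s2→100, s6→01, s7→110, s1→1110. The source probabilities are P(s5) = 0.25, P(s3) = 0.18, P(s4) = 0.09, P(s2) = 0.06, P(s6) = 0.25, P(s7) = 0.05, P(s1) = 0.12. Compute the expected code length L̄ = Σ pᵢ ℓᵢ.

2.8 bits/symbol

L̄ = Σ pᵢ·ℓᵢ = 0.25·2 + 0.18·4 + 0.09·3 + 0.06·3 + 0.25·2 + 0.05·3 + 0.12·4 = 2.8 bits/symbol.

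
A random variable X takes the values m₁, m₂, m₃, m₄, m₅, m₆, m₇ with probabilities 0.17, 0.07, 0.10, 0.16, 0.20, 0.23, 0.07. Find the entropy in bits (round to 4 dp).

H = −Σ pᵢ log₂ pᵢ.
−0.17·log₂(0.17) = 0.4346
−0.07·log₂(0.07) = 0.2686
−0.10·log₂(0.10) = 0.3322
−0.16·log₂(0.16) = 0.4230
−0.20·log₂(0.20) = 0.4644
−0.23·log₂(0.23) = 0.4877
−0.07·log₂(0.07) = 0.2686
Sum ≈ 2.6790 → 2.6790 bits.

2.6790 bits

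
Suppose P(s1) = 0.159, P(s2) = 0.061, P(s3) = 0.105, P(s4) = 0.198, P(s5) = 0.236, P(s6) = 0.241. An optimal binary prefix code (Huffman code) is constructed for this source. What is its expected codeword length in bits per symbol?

Repeatedly combine the two least-probable nodes; the expected code length is the sum of the merged weights.
merge 61/1000 + 21/200 → 83/500
merge 159/1000 + 83/500 → 13/40
merge 99/500 + 59/250 → 217/500
merge 241/1000 + 13/40 → 283/500
merge 217/500 + 283/500 → 1
L = 83/500 + 13/40 + 217/500 + 283/500 + 1 = 2491/1000 = 2.491 bits/symbol.

2.491 bits/symbol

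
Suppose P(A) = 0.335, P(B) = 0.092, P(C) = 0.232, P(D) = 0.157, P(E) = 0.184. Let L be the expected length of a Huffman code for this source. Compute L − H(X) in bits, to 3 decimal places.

Entropy H = −Σ p log₂ p ≈ 2.2030 bits.
Huffman merges: 23/250+157/1000→249/1000; 23/125+29/125→52/125; 249/1000+67/200→73/125; 52/125+73/125→1. L = 2249/1000 ≈ 2.2490.
L − H = 2.2490 − 2.2030 = 0.046 bits.

0.046 bits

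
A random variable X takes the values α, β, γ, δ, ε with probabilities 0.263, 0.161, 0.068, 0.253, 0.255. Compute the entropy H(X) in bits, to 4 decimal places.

2.1991 bits

H = −Σ pᵢ log₂ pᵢ.
−0.263·log₂(0.263) = 0.5068
−0.161·log₂(0.161) = 0.4242
−0.068·log₂(0.068) = 0.2637
−0.253·log₂(0.253) = 0.5016
−0.255·log₂(0.255) = 0.5027
Sum ≈ 2.1991 → 2.1991 bits.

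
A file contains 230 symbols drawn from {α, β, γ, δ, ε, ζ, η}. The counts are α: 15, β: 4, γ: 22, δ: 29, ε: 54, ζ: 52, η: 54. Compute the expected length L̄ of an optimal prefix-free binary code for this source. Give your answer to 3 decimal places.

Probabilities are the counts divided by 230.
Repeatedly combine the two least-probable nodes; the expected code length is the sum of the merged weights.
merge 2/115 + 3/46 → 19/230
merge 19/230 + 11/115 → 41/230
merge 29/230 + 41/230 → 7/23
merge 26/115 + 27/115 → 53/115
merge 27/115 + 7/23 → 62/115
merge 53/115 + 62/115 → 1
L = 19/230 + 41/230 + 7/23 + 53/115 + 62/115 + 1 = 59/23 ≈ 2.565 bits/symbol.

2.565 bits/symbol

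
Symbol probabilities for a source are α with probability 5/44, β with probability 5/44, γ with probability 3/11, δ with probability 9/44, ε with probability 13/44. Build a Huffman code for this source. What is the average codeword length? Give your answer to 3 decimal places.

Repeatedly combine the two least-probable nodes; the expected code length is the sum of the merged weights.
merge 5/44 + 5/44 → 5/22
merge 9/44 + 5/22 → 19/44
merge 3/11 + 13/44 → 25/44
merge 19/44 + 25/44 → 1
L = 5/22 + 19/44 + 25/44 + 1 = 49/22 ≈ 2.227 bits/symbol.

2.227 bits/symbol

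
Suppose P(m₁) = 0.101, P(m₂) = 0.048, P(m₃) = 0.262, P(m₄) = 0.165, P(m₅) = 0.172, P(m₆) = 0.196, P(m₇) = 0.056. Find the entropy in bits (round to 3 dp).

H = −Σ pᵢ log₂ pᵢ.
−0.101·log₂(0.101) = 0.3341
−0.048·log₂(0.048) = 0.2103
−0.262·log₂(0.262) = 0.5063
−0.165·log₂(0.165) = 0.4289
−0.172·log₂(0.172) = 0.4368
−0.196·log₂(0.196) = 0.4608
−0.056·log₂(0.056) = 0.2329
Sum ≈ 2.6100 → 2.610 bits.

2.610 bits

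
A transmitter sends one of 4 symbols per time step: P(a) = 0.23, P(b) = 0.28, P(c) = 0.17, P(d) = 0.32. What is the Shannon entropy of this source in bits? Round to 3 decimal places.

1.963 bits

H = −Σ pᵢ log₂ pᵢ.
−0.23·log₂(0.23) = 0.4877
−0.28·log₂(0.28) = 0.5142
−0.17·log₂(0.17) = 0.4346
−0.32·log₂(0.32) = 0.5260
Sum ≈ 1.9625 → 1.963 bits.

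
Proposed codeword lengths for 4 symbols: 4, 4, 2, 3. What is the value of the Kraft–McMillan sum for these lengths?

With common denominator 2^4 = 16: Σ 2^(−ℓᵢ) = 1/16 + 1/16 + 4/16 + 2/16 = 8/16 = 0.5.

0.5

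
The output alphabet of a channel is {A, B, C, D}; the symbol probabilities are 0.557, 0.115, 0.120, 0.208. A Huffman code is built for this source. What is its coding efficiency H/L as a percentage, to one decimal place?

Entropy H = −Σ p log₂ p ≈ 1.6673 bits.
Huffman merges: 23/200+3/25→47/200; 26/125+47/200→443/1000; 443/1000+557/1000→1. L = 839/500 ≈ 1.6780.
Efficiency = H/L = 1.6673/1.6780 = 99.4%.

99.4%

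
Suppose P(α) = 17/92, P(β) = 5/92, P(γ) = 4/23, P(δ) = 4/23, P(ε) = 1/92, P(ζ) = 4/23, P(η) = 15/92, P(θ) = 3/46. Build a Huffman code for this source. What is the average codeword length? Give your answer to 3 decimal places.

Repeatedly combine the two least-probable nodes; the expected code length is the sum of the merged weights.
merge 1/92 + 5/92 → 3/46
merge 3/46 + 3/46 → 3/23
merge 3/23 + 15/92 → 27/92
merge 4/23 + 4/23 → 8/23
merge 4/23 + 17/92 → 33/92
merge 27/92 + 8/23 → 59/92
merge 33/92 + 59/92 → 1
L = 3/46 + 3/23 + 27/92 + 8/23 + 33/92 + 59/92 + 1 = 261/92 ≈ 2.837 bits/symbol.

2.837 bits/symbol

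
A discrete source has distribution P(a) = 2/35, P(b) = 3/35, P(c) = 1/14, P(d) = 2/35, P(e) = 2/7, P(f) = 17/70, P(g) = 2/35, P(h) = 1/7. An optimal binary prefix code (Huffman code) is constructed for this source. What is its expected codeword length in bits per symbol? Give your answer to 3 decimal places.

Repeatedly combine the two least-probable nodes; the expected code length is the sum of the merged weights.
merge 2/35 + 2/35 → 4/35
merge 2/35 + 1/14 → 9/70
merge 3/35 + 4/35 → 1/5
merge 9/70 + 1/7 → 19/70
merge 1/5 + 17/70 → 31/70
merge 19/70 + 2/7 → 39/70
merge 31/70 + 39/70 → 1
L = 4/35 + 9/70 + 1/5 + 19/70 + 31/70 + 39/70 + 1 = 19/7 ≈ 2.714 bits/symbol.

2.714 bits/symbol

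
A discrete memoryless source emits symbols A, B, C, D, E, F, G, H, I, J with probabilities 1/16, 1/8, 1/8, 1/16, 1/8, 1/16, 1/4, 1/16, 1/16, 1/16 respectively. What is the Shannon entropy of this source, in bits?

Each probability is a power of 1/2, so log₂(1/p) is an integer.
H = Σ p·log₂(1/p) = 1/16·4 + 1/8·3 + 1/8·3 + 1/16·4 + 1/8·3 + 1/16·4 + 1/4·2 + 1/16·4 + 1/16·4 + 1/16·4 = 3.125 bits.

3.125 bits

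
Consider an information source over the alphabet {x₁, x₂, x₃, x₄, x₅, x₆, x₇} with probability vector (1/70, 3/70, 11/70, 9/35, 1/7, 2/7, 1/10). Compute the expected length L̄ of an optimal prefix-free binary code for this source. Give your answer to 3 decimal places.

Repeatedly combine the two least-probable nodes; the expected code length is the sum of the merged weights.
merge 1/70 + 3/70 → 2/35
merge 2/35 + 1/10 → 11/70
merge 1/7 + 11/70 → 3/10
merge 11/70 + 9/35 → 29/70
merge 2/7 + 3/10 → 41/70
merge 29/70 + 41/70 → 1
L = 2/35 + 11/70 + 3/10 + 29/70 + 41/70 + 1 = 88/35 ≈ 2.514 bits/symbol.

2.514 bits/symbol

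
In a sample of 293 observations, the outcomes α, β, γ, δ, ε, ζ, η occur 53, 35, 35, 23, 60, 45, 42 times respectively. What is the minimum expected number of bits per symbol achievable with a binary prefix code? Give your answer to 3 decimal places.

2.795 bits/symbol

Probabilities are the counts divided by 293.
Repeatedly combine the two least-probable nodes; the expected code length is the sum of the merged weights.
merge 23/293 + 35/293 → 58/293
merge 35/293 + 42/293 → 77/293
merge 45/293 + 53/293 → 98/293
merge 58/293 + 60/293 → 118/293
merge 77/293 + 98/293 → 175/293
merge 118/293 + 175/293 → 1
L = 58/293 + 77/293 + 98/293 + 118/293 + 175/293 + 1 = 819/293 ≈ 2.795 bits/symbol.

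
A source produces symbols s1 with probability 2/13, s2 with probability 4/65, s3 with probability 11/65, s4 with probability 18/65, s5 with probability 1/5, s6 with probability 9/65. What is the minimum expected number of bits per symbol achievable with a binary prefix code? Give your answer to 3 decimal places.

Repeatedly combine the two least-probable nodes; the expected code length is the sum of the merged weights.
merge 4/65 + 9/65 → 1/5
merge 2/13 + 11/65 → 21/65
merge 1/5 + 1/5 → 2/5
merge 18/65 + 21/65 → 3/5
merge 2/5 + 3/5 → 1
L = 1/5 + 21/65 + 2/5 + 3/5 + 1 = 164/65 ≈ 2.523 bits/symbol.

2.523 bits/symbol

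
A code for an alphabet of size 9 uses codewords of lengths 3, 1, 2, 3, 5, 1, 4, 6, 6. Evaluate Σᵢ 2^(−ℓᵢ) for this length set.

With common denominator 2^6 = 64: Σ 2^(−ℓᵢ) = 8/64 + 32/64 + 16/64 + 8/64 + 2/64 + 32/64 + 4/64 + 1/64 + 1/64 = 104/64 = 1.625.

1.625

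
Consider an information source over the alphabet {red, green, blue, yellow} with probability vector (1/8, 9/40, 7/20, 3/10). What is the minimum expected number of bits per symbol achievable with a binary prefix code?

2 bits/symbol

Repeatedly combine the two least-probable nodes; the expected code length is the sum of the merged weights.
merge 1/8 + 9/40 → 7/20
merge 3/10 + 7/20 → 13/20
merge 7/20 + 13/20 → 1
L = 7/20 + 13/20 + 1 = 2 bits/symbol.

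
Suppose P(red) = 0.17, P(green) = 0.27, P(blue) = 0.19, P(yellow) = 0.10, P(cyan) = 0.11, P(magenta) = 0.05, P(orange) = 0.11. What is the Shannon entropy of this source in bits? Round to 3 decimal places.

H = −Σ pᵢ log₂ pᵢ.
−0.17·log₂(0.17) = 0.4346
−0.27·log₂(0.27) = 0.5100
−0.19·log₂(0.19) = 0.4552
−0.10·log₂(0.10) = 0.3322
−0.11·log₂(0.11) = 0.3503
−0.05·log₂(0.05) = 0.2161
−0.11·log₂(0.11) = 0.3503
Sum ≈ 2.6487 → 2.649 bits.

2.649 bits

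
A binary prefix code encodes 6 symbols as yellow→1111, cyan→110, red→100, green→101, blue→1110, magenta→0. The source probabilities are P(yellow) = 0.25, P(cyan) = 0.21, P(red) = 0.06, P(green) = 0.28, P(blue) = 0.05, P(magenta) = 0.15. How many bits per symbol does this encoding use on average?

L̄ = Σ pᵢ·ℓᵢ = 0.25·4 + 0.21·3 + 0.06·3 + 0.28·3 + 0.05·4 + 0.15·1 = 3 bits/symbol.

3 bits/symbol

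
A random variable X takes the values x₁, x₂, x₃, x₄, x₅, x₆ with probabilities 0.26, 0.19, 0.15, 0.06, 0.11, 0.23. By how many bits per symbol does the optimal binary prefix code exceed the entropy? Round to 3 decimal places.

Entropy H = −Σ p log₂ p ≈ 2.4525 bits.
Huffman merges: 3/50+11/100→17/100; 3/20+17/100→8/25; 19/100+23/100→21/50; 13/50+8/25→29/50; 21/50+29/50→1. L = 249/100 ≈ 2.4900.
L − H = 2.4900 − 2.4525 = 0.037 bits.

0.037 bits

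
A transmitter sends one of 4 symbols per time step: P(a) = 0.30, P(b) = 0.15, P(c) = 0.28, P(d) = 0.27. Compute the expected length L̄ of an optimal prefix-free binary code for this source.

2 bits/symbol

Repeatedly combine the two least-probable nodes; the expected code length is the sum of the merged weights.
merge 3/20 + 27/100 → 21/50
merge 7/25 + 3/10 → 29/50
merge 21/50 + 29/50 → 1
L = 21/50 + 29/50 + 1 = 2 bits/symbol.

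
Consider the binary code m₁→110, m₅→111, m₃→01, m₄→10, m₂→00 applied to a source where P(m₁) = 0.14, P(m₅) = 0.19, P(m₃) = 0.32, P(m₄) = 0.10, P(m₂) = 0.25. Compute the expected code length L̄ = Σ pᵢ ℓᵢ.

2.33 bits/symbol

L̄ = Σ pᵢ·ℓᵢ = 0.14·3 + 0.19·3 + 0.32·2 + 0.10·2 + 0.25·2 = 2.33 bits/symbol.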